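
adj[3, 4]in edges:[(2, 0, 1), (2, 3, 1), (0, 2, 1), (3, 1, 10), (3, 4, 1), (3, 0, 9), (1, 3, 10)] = 1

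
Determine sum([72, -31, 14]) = 72 + (-31) + 14
= 55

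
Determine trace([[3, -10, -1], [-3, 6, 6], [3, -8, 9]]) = 18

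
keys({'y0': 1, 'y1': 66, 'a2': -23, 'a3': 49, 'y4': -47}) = ['y0', 'y1', 'a2', 'a3', 'y4']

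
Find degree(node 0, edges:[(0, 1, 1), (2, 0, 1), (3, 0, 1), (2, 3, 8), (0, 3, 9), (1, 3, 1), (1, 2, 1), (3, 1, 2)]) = 4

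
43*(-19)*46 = -37582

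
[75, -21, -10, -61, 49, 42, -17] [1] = -21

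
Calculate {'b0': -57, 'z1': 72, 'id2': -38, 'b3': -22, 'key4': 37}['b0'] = -57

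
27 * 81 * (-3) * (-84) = 551124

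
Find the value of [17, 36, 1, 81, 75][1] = 36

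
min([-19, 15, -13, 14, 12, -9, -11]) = -19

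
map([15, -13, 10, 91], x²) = (15)²=225, (-13)²=169, (10)²=100, (91)²=8281
= [225, 169, 100, 8281]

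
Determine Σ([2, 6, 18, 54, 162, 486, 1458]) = 2186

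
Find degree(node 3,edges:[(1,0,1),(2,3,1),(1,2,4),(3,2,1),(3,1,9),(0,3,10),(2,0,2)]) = incident: (2,3), (3,2), (3,1), (0,3)
= 4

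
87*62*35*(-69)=-13026510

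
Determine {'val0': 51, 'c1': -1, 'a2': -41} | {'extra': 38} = {'val0': 51, 'c1': -1, 'a2': -41, 'extra': 38}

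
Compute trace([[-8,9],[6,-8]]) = -16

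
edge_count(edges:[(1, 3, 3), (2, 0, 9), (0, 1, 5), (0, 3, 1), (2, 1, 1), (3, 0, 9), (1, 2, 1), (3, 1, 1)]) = 8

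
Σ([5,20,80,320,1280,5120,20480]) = 27305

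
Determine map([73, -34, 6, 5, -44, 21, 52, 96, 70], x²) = [5329, 1156, 36, 25, 1936, 441, 2704, 9216, 4900]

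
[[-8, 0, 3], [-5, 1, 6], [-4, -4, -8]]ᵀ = [[-8, -5, -4], [0, 1, -4], [3, 6, -8]]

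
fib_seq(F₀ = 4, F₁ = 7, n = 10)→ F_2 = F_1 + F_0 = 11
F_3 = F_2 + F_1 = 18
F_4 = F_3 + F_2 = 29
...
= [4, 7, 11, 18, 29, 47, 76, 123, 199, 322]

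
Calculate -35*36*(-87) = 109620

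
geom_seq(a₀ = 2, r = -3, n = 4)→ [2, -6, 18, -54]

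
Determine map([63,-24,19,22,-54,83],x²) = [3969, 576, 361, 484, 2916, 6889]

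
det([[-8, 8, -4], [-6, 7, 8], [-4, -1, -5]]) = (1)*(-8)*det([[7, 8], [-1, -5]]) + (-1)*(8)*det([[-6, 8], [-4, -5]]) + (1)*(-4)*det([[-6, 7], [-4, -1]])
= 216 + -496 + -136
= -416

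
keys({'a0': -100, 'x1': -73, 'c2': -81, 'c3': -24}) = ['a0', 'x1', 'c2', 'c3']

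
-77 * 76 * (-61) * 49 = 17491628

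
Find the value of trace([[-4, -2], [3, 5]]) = diagonal: (-4) + 5
= 1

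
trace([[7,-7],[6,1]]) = 8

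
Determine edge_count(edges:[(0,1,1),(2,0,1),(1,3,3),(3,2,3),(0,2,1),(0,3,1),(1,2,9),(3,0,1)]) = 8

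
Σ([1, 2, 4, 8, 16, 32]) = 1 + 2 + 4 + 8 + 16 + 32
= 63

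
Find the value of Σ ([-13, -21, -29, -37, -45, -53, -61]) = -259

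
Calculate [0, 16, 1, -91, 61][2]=1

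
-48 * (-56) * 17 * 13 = 594048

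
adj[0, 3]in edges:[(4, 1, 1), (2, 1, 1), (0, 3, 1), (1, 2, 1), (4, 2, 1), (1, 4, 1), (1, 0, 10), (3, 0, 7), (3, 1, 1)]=1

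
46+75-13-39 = 69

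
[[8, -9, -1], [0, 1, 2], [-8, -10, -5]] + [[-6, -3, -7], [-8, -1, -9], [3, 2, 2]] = [[2, -12, -8], [-8, 0, -7], [-5, -8, -3]]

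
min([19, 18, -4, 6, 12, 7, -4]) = -4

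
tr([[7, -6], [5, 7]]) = 14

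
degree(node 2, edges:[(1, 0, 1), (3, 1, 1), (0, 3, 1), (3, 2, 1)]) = 1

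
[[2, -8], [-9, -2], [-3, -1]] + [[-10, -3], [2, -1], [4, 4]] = [[-8, -11], [-7, -3], [1, 3]]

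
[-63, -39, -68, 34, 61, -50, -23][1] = -39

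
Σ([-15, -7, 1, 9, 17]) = (-15) + (-7) + 1 + 9 + 17
= 5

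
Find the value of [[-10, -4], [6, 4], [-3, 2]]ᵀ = [[-10, 6, -3], [-4, 4, 2]]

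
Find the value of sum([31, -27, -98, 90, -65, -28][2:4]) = slice → [-98, 90]
(-98) + 90
= -8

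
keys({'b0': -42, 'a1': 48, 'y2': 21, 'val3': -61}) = ['b0', 'a1', 'y2', 'val3']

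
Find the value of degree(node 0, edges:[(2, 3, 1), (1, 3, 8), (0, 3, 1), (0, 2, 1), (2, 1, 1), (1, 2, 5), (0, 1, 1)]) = incident: (0,3), (0,2), (0,1)
= 3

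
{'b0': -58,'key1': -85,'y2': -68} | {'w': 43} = {'b0': -58, 'key1': -85, 'y2': -68, 'w': 43}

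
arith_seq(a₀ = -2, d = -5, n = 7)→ [-2, -7, -12, -17, -22, -27, -32]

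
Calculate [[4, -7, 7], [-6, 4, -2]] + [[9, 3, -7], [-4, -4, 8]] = [[13, -4, 0], [-10, 0, 6]]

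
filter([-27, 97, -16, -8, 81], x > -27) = [97, -16, -8, 81]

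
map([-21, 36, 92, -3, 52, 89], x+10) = -21+10=-11, 36+10=46, 92+10=102, -3+10=7, 52+10=62, 89+10=99
= [-11, 46, 102, 7, 62, 99]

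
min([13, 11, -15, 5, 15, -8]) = -15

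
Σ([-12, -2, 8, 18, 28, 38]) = 78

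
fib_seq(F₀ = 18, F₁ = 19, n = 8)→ [18, 19, 37, 56, 93, 149, 242, 391]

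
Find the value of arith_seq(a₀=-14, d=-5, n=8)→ a_0 = -14 + 0*-5 = -14
a_1 = -14 + 1*-5 = -19
a_2 = -14 + 2*-5 = -24
...
= [-14, -19, -24, -29, -34, -39, -44, -49]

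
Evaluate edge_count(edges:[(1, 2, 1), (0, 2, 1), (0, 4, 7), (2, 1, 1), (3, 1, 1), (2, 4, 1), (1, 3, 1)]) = 7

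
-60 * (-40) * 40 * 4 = 384000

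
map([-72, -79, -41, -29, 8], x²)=[5184, 6241, 1681, 841, 64]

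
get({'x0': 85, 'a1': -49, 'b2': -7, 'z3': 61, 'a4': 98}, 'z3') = 61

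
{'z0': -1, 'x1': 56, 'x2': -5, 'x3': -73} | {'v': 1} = {'z0': -1, 'x1': 56, 'x2': -5, 'x3': -73, 'v': 1}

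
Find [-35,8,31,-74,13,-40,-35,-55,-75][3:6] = [-74, 13, -40]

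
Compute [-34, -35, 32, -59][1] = -35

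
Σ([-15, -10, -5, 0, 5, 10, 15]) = 0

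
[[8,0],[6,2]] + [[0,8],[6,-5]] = [[8, 8], [12, -3]]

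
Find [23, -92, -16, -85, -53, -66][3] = -85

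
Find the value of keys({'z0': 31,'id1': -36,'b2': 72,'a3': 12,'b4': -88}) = ['z0', 'id1', 'b2', 'a3', 'b4']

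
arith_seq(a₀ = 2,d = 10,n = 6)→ [2, 12, 22, 32, 42, 52]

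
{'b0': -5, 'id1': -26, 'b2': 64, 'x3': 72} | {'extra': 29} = {'b0': -5, 'id1': -26, 'b2': 64, 'x3': 72, 'extra': 29}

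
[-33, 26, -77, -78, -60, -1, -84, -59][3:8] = [-78, -60, -1, -84, -59]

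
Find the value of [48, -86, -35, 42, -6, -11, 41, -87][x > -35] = [48, 42, -6, -11, 41]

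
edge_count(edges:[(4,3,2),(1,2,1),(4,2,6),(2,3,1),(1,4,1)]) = 5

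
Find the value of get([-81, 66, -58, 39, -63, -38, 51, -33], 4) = -63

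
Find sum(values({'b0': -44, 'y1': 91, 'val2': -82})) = (-44) + 91 + (-82)
= -35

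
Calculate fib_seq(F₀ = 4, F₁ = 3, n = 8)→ [4, 3, 7, 10, 17, 27, 44, 71]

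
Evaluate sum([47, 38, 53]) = 138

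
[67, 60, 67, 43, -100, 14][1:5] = [60, 67, 43, -100]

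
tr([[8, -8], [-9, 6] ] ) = diagonal: 8 + 6
= 14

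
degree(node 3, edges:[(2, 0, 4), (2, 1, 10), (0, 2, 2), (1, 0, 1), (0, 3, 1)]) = 1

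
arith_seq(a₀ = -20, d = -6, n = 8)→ [-20, -26, -32, -38, -44, -50, -56, -62]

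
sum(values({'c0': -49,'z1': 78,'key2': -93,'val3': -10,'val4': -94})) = -168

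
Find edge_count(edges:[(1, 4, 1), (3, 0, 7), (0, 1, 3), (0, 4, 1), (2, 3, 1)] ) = 5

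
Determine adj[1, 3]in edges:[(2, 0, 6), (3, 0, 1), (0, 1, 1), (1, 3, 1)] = 1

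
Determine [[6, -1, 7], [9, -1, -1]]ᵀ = [[6, 9], [-1, -1], [7, -1]]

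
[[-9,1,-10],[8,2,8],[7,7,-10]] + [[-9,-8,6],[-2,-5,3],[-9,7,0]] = [[-18, -7, -4], [6, -3, 11], [-2, 14, -10]]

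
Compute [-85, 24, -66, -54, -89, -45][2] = -66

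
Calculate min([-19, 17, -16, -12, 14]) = -19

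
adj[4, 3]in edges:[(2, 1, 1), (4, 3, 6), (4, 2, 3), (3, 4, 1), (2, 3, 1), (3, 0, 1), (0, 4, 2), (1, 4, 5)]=6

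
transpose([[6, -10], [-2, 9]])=[[6, -2], [-10, 9]]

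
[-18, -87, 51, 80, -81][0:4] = [-18, -87, 51, 80]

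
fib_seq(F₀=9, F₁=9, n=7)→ [9, 9, 18, 27, 45, 72, 117]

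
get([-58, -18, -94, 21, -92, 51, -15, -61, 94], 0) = -58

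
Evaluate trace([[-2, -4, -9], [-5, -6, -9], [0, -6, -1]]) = diagonal: (-2) + (-6) + (-1)
= -9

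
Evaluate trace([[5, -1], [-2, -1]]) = diagonal: 5 + (-1)
= 4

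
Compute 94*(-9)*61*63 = -3251178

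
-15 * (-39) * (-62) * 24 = -870480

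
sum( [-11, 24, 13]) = 26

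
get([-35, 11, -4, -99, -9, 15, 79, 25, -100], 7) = 25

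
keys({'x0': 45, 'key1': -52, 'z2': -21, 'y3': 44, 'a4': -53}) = ['x0', 'key1', 'z2', 'y3', 'a4']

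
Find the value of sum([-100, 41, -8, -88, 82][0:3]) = -67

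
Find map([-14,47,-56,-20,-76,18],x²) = (-14)²=196, (47)²=2209, (-56)²=3136, (-20)²=400, (-76)²=5776, (18)²=324
= [196, 2209, 3136, 400, 5776, 324]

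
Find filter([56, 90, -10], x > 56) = [90]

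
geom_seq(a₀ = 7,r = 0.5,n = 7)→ a_0 = 7*0.5^0 = 7.0
a_1 = 7*0.5^1 = 3.5
a_2 = 7*0.5^2 = 1.75
...
= [7.0, 3.5, 1.75, 0.875, 0.4375, 0.21875, 0.109375]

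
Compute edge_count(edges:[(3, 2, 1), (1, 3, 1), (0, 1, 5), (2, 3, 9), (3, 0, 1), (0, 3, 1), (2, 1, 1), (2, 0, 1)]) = 8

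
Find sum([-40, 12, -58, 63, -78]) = -101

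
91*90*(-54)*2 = -884520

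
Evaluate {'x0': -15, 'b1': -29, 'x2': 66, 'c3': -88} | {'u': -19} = {'x0': -15, 'b1': -29, 'x2': 66, 'c3': -88, 'u': -19}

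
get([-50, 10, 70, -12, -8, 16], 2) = 70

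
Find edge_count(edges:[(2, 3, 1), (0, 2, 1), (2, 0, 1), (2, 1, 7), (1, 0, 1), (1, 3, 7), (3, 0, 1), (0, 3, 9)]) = 8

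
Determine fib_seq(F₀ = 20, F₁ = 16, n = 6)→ [20, 16, 36, 52, 88, 140]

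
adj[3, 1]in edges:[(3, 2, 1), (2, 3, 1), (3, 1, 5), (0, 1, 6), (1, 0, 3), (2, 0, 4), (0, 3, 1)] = 5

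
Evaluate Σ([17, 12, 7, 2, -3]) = 17 + 12 + 7 + 2 + (-3)
= 35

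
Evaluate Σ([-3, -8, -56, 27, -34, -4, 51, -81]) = (-3) + (-8) + (-56) + 27 + (-34) + (-4) + 51 + (-81)
= -108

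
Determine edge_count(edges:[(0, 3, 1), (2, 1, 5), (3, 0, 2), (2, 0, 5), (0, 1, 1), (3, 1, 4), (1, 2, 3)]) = 7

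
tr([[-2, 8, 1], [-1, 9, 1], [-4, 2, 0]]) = diagonal: (-2) + 9 + 0
= 7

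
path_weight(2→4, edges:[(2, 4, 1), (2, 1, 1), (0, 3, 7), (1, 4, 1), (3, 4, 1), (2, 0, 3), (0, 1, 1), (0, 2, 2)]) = w(2→4)=1
= 1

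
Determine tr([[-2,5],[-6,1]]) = -1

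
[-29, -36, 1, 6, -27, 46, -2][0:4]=[-29, -36, 1, 6]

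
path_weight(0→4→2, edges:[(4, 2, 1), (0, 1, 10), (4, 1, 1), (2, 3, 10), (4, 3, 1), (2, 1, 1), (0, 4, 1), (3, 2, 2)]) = 2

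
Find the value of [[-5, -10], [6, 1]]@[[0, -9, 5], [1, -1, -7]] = C[0][0] = (-5)*(0) + (-10)*(1) = -10
C[0][1] = (-5)*(-9) + (-10)*(-1) = 55
C[0][2] = (-5)*(5) + (-10)*(-7) = 45
C[1][0] = (6)*(0) + (1)*(1) = 1
C[1][1] = (6)*(-9) + (1)*(-1) = -55
C[1][2] = (6)*(5) + (1)*(-7) = 23
= [[-10, 55, 45], [1, -55, 23]]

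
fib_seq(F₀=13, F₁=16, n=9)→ F_2 = F_1 + F_0 = 29
F_3 = F_2 + F_1 = 45
F_4 = F_3 + F_2 = 74
...
= [13, 16, 29, 45, 74, 119, 193, 312, 505]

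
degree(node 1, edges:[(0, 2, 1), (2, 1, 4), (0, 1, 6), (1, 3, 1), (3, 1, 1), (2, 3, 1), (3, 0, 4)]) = incident: (2,1), (0,1), (1,3), (3,1)
= 4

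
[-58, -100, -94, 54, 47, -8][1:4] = [-100, -94, 54]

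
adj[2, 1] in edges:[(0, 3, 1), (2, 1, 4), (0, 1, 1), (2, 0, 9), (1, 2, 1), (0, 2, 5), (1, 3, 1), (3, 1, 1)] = 4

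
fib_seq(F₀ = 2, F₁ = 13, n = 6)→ F_2 = F_1 + F_0 = 15
F_3 = F_2 + F_1 = 28
F_4 = F_3 + F_2 = 43
...
= [2, 13, 15, 28, 43, 71]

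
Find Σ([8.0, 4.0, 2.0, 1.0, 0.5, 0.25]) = 8.0 + 4.0 + 2.0 + 1.0 + 0.5 + 0.25
= 15.75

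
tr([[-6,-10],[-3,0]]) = diagonal: (-6) + 0
= -6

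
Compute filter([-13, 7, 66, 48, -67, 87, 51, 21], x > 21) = keep x where x > 21: -13✗, 7✗, 66✓, 48✓, -67✗, 87✓, 51✓, 21✗
= [66, 48, 87, 51]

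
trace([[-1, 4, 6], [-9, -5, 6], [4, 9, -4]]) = diagonal: (-1) + (-5) + (-4)
= -10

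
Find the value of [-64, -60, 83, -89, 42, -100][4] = 42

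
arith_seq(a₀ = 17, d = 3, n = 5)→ [17, 20, 23, 26, 29]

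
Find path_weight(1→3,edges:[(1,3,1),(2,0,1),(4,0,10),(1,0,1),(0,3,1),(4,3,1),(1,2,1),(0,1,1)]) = 1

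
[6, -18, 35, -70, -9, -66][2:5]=[35, -70, -9]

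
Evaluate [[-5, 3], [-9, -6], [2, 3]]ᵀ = [[-5, -9, 2], [3, -6, 3]]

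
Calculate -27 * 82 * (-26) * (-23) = -1323972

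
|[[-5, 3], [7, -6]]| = 9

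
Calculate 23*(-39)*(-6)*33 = 177606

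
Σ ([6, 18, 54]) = 78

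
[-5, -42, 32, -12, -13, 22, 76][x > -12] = [-5, 32, 22, 76]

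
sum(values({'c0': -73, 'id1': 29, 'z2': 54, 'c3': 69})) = 79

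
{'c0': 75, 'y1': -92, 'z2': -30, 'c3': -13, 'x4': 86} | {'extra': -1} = {'c0': 75, 'y1': -92, 'z2': -30, 'c3': -13, 'x4': 86, 'extra': -1}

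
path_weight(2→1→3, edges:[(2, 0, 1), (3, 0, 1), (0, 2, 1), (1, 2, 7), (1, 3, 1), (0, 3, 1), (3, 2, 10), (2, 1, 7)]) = 8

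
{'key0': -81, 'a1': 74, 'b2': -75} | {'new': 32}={'key0': -81, 'a1': 74, 'b2': -75, 'new': 32}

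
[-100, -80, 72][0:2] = [-100, -80]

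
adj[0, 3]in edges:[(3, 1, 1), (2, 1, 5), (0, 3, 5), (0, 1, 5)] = 5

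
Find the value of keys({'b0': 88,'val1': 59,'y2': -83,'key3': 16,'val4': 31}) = ['b0', 'val1', 'y2', 'key3', 'val4']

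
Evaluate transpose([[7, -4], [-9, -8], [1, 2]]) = [[7, -9, 1], [-4, -8, 2]]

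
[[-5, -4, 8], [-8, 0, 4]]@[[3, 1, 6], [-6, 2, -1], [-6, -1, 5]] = [[-39, -21, 14], [-48, -12, -28]]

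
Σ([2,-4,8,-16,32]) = 2 + -4 + 8 + -16 + 32
= 22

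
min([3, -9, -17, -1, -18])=-18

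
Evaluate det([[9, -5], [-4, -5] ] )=(9)*(-5) - (-5)*(-4)
= -65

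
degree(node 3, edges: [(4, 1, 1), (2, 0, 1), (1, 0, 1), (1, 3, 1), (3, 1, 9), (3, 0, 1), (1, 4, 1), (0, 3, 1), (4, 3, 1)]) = incident: (1,3), (3,1), (3,0), (0,3), (4,3)
= 5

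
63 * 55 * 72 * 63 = 15717240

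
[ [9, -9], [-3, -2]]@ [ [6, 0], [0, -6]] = [[54, 54], [-18, 12]]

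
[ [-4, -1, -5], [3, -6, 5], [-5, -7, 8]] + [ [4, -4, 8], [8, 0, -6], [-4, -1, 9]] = [[0, -5, 3], [11, -6, -1], [-9, -8, 17]]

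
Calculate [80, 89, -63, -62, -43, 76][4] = -43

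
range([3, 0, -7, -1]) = 10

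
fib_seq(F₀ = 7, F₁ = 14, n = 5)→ F_2 = F_1 + F_0 = 21
F_3 = F_2 + F_1 = 35
F_4 = F_3 + F_2 = 56
= [7, 14, 21, 35, 56]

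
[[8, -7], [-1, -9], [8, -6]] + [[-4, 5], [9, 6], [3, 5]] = [[4, -2], [8, -3], [11, -1]]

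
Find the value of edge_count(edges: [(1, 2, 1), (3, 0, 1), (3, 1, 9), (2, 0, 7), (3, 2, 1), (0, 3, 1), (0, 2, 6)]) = 7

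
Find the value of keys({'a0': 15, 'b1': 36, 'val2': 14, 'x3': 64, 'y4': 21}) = ['a0', 'b1', 'val2', 'x3', 'y4']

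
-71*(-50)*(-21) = -74550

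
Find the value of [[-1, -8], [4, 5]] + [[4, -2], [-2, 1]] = [[3, -10], [2, 6]]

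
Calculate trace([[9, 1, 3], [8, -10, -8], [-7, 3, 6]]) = 5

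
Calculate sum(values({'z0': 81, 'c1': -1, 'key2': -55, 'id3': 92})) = 81 + (-1) + (-55) + 92
= 117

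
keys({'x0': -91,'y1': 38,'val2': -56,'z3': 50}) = ['x0', 'y1', 'val2', 'z3']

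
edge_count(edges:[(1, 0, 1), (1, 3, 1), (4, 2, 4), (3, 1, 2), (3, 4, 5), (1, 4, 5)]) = 6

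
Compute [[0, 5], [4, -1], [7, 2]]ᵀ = [[0, 4, 7], [5, -1, 2]]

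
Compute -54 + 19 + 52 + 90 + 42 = 149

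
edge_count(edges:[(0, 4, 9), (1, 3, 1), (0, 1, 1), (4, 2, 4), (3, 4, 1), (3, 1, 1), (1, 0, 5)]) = 7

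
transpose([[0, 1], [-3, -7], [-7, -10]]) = [[0, -3, -7], [1, -7, -10]]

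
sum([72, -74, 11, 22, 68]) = 72 + (-74) + 11 + 22 + 68
= 99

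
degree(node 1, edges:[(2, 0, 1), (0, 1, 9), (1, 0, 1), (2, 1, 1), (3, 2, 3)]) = incident: (0,1), (1,0), (2,1)
= 3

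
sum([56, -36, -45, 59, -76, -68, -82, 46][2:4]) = slice → [-45, 59]
(-45) + 59
= 14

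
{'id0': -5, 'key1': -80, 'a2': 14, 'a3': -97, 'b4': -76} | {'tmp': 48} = {'id0': -5, 'key1': -80, 'a2': 14, 'a3': -97, 'b4': -76, 'tmp': 48}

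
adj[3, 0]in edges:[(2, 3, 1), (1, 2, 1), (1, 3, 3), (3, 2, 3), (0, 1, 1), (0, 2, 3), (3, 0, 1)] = 1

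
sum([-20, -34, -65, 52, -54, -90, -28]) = -239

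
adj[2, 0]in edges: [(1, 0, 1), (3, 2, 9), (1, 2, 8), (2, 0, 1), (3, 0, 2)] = 1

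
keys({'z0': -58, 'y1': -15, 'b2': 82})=['z0', 'y1', 'b2']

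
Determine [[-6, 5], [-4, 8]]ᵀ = [[-6, -4], [5, 8]]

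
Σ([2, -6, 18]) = 2 + -6 + 18
= 14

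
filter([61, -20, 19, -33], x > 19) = keep x where x > 19: 61✓, -20✗, 19✗, -33✗
= [61]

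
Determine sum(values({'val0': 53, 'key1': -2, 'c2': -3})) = 48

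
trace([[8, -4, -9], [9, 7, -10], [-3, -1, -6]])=9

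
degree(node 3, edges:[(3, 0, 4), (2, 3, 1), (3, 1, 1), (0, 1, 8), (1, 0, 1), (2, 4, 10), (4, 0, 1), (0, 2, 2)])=incident: (3,0), (2,3), (3,1)
= 3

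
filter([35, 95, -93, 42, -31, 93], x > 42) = keep x where x > 42: 35✗, 95✓, -93✗, 42✗, -31✗, 93✓
= [95, 93]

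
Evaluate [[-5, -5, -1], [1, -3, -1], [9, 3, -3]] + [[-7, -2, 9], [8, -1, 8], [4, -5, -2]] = [[-12, -7, 8], [9, -4, 7], [13, -2, -5]]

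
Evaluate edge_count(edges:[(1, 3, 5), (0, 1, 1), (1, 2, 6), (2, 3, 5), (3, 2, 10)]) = 5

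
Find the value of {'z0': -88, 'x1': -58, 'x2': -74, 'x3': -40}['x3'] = -40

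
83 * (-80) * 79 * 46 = -24129760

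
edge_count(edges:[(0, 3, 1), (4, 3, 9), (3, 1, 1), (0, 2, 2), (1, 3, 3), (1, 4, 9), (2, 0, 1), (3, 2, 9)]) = 8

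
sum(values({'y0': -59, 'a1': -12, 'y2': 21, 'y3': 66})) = (-59) + (-12) + 21 + 66
= 16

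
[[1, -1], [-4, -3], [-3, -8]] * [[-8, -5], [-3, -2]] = [[-5, -3], [41, 26], [48, 31]]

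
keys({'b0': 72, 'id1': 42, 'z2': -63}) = ['b0', 'id1', 'z2']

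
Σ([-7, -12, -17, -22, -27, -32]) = -117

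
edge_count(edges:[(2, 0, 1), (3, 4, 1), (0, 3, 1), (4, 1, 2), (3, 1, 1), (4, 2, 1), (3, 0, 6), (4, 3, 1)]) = 8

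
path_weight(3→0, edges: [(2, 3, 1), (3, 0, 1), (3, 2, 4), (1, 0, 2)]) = w(3→0)=1
= 1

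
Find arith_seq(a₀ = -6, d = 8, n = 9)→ a_0 = -6 + 0*8 = -6
a_1 = -6 + 1*8 = 2
a_2 = -6 + 2*8 = 10
...
= [-6, 2, 10, 18, 26, 34, 42, 50, 58]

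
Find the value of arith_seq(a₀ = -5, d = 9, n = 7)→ a_0 = -5 + 0*9 = -5
a_1 = -5 + 1*9 = 4
a_2 = -5 + 2*9 = 13
...
= [-5, 4, 13, 22, 31, 40, 49]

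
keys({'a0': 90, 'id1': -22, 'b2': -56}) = ['a0', 'id1', 'b2']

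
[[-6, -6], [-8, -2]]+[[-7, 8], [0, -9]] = [[-13, 2], [-8, -11]]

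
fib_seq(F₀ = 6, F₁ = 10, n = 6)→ [6, 10, 16, 26, 42, 68]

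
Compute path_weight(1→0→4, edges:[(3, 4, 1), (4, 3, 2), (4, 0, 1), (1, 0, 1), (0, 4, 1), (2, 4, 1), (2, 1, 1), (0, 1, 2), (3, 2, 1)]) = w(1→0)=1 + w(0→4)=1
= 2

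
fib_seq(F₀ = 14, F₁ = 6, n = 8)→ [14, 6, 20, 26, 46, 72, 118, 190]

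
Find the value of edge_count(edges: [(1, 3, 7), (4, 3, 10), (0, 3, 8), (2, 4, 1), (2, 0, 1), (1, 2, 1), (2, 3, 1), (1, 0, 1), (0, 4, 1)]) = 9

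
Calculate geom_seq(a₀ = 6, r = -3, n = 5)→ a_0 = 6*(-3)^0 = 6
a_1 = 6*(-3)^1 = -18
a_2 = 6*(-3)^2 = 54
...
= [6, -18, 54, -162, 486]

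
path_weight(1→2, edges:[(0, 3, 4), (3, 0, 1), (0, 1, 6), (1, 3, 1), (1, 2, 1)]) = 1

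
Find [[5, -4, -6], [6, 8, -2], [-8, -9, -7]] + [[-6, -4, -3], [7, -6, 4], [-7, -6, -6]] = [[-1, -8, -9], [13, 2, 2], [-15, -15, -13]]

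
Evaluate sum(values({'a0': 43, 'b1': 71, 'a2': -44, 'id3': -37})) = 43 + 71 + (-44) + (-37)
= 33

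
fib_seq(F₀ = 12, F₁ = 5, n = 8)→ F_2 = F_1 + F_0 = 17
F_3 = F_2 + F_1 = 22
F_4 = F_3 + F_2 = 39
...
= [12, 5, 17, 22, 39, 61, 100, 161]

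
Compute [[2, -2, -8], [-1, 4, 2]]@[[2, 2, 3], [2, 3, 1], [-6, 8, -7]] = C[0][0] = (2)*(2) + (-2)*(2) + (-8)*(-6) = 48
C[0][1] = (2)*(2) + (-2)*(3) + (-8)*(8) = -66
C[0][2] = (2)*(3) + (-2)*(1) + (-8)*(-7) = 60
C[1][0] = (-1)*(2) + (4)*(2) + (2)*(-6) = -6
C[1][1] = (-1)*(2) + (4)*(3) + (2)*(8) = 26
C[1][2] = (-1)*(3) + (4)*(1) + (2)*(-7) = -13
= [[48, -66, 60], [-6, 26, -13]]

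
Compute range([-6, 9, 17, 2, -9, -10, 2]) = 27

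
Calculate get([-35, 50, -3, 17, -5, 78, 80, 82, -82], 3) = 17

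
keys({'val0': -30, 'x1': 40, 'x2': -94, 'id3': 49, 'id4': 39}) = ['val0', 'x1', 'x2', 'id3', 'id4']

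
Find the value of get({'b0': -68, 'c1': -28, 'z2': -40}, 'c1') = -28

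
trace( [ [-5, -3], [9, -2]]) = -7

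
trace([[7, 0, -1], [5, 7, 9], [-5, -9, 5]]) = 19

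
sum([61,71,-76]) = 61 + 71 + (-76)
= 56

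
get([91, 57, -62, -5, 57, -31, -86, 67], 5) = -31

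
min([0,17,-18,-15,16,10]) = -18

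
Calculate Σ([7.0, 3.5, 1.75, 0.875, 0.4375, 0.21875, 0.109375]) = 7.0 + 3.5 + 1.75 + 0.875 + 0.4375 + 0.21875 + 0.109375
= 13.890625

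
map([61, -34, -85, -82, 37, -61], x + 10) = 61+10=71, -34+10=-24, -85+10=-75, -82+10=-72, 37+10=47, -61+10=-51
= [71, -24, -75, -72, 47, -51]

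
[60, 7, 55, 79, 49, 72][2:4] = [55, 79]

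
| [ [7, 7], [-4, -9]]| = -35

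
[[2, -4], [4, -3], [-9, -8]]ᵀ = [[2, 4, -9], [-4, -3, -8]]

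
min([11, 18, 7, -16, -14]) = -16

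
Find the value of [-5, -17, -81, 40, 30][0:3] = [-5, -17, -81]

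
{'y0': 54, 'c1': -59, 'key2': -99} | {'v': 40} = {'y0': 54, 'c1': -59, 'key2': -99, 'v': 40}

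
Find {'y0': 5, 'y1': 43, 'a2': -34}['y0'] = 5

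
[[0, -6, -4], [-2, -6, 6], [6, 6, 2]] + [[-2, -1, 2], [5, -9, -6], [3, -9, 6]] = [[-2, -7, -2], [3, -15, 0], [9, -3, 8]]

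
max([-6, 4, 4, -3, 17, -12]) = 17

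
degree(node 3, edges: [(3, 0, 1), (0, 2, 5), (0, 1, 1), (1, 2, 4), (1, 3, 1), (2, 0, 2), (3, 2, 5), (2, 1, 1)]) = incident: (3,0), (1,3), (3,2)
= 3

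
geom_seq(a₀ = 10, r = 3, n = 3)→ a_0 = 10*3^0 = 10
a_1 = 10*3^1 = 30
a_2 = 10*3^2 = 90
= [10, 30, 90]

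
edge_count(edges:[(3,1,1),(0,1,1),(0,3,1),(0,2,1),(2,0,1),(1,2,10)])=6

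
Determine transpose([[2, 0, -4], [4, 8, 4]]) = [[2, 4], [0, 8], [-4, 4]]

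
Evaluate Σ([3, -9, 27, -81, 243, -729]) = -546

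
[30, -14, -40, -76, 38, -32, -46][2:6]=[-40, -76, 38, -32]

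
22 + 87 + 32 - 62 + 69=148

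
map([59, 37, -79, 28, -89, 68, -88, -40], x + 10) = [69, 47, -69, 38, -79, 78, -78, -30]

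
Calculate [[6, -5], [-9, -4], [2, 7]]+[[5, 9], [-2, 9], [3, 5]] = [[11, 4], [-11, 5], [5, 12]]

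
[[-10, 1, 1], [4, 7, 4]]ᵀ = [[-10, 4], [1, 7], [1, 4]]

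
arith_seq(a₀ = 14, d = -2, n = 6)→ [14, 12, 10, 8, 6, 4]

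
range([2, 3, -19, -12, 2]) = 22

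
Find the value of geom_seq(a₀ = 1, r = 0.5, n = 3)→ a_0 = 1*0.5^0 = 1.0
a_1 = 1*0.5^1 = 0.5
a_2 = 1*0.5^2 = 0.25
= [1.0, 0.5, 0.25]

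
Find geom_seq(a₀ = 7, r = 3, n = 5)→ a_0 = 7*3^0 = 7
a_1 = 7*3^1 = 21
a_2 = 7*3^2 = 63
...
= [7, 21, 63, 189, 567]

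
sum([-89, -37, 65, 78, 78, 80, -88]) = (-89) + (-37) + 65 + 78 + 78 + 80 + (-88)
= 87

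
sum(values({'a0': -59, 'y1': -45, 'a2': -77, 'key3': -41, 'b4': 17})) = -205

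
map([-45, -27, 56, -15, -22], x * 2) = -45*2=-90, -27*2=-54, 56*2=112, -15*2=-30, -22*2=-44
= [-90, -54, 112, -30, -44]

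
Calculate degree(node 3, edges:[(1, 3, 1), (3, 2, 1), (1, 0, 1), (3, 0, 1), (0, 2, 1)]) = 3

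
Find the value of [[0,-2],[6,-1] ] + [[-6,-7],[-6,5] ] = [[-6, -9], [0, 4]]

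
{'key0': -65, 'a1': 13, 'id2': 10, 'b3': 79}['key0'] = -65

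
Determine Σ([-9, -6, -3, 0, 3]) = (-9) + (-6) + (-3) + 0 + 3
= -15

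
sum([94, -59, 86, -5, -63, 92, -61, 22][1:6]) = slice → [-59, 86, -5, -63, 92]
(-59) + 86 + (-5) + (-63) + 92
= 51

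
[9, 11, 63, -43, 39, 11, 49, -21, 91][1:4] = [11, 63, -43]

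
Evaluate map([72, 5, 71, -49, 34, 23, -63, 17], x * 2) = [144, 10, 142, -98, 68, 46, -126, 34]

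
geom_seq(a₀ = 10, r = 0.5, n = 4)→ [10.0, 5.0, 2.5, 1.25]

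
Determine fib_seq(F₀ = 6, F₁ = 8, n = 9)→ [6, 8, 14, 22, 36, 58, 94, 152, 246]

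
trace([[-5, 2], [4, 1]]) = -4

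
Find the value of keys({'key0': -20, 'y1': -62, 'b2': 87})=['key0', 'y1', 'b2']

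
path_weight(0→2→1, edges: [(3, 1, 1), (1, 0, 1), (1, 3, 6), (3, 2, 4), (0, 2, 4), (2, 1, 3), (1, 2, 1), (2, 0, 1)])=7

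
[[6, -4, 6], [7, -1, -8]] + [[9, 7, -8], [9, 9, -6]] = [[15, 3, -2], [16, 8, -14]]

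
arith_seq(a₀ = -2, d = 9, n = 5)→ [-2, 7, 16, 25, 34]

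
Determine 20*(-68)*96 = -130560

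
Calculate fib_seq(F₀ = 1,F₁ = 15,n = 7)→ [1, 15, 16, 31, 47, 78, 125]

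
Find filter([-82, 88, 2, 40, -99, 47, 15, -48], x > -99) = [-82, 88, 2, 40, 47, 15, -48]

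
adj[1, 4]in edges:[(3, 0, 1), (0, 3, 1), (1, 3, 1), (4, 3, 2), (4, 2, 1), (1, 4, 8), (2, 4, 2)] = 8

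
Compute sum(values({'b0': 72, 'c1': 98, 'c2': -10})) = 72 + 98 + (-10)
= 160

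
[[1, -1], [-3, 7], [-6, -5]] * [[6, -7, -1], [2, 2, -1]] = [[4, -9, 0], [-4, 35, -4], [-46, 32, 11]]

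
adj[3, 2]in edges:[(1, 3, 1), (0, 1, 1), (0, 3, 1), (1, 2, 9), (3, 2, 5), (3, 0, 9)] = 5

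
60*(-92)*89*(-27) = 13264560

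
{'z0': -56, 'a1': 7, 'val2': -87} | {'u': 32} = {'z0': -56, 'a1': 7, 'val2': -87, 'u': 32}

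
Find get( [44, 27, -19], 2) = -19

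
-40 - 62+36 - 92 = -158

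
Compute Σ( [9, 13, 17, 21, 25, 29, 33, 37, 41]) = 225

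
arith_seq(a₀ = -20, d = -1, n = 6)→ [-20, -21, -22, -23, -24, -25]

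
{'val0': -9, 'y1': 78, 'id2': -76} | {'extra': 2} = {'val0': -9, 'y1': 78, 'id2': -76, 'extra': 2}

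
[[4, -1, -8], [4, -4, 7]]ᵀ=[[4, 4], [-1, -4], [-8, 7]]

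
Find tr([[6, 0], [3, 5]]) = 11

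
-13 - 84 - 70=-167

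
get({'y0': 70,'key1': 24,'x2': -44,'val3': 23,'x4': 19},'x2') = -44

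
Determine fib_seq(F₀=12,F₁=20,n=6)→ [12, 20, 32, 52, 84, 136]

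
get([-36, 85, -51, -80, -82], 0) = -36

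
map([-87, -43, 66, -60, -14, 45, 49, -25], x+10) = -87+10=-77, -43+10=-33, 66+10=76, -60+10=-50, -14+10=-4, 45+10=55, 49+10=59, -25+10=-15
= [-77, -33, 76, -50, -4, 55, 59, -15]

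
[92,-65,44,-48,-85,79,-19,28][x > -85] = [92, -65, 44, -48, 79, -19, 28]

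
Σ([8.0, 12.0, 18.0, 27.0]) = 8.0 + 12.0 + 18.0 + 27.0
= 65.0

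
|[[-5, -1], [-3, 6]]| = (-5)*(6) - (-1)*(-3)
= -33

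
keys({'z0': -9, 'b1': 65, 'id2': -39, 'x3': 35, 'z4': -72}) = ['z0', 'b1', 'id2', 'x3', 'z4']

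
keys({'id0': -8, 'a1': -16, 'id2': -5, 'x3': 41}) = ['id0', 'a1', 'id2', 'x3']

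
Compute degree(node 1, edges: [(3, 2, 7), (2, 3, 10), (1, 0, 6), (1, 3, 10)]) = incident: (1,0), (1,3)
= 2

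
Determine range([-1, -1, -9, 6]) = 15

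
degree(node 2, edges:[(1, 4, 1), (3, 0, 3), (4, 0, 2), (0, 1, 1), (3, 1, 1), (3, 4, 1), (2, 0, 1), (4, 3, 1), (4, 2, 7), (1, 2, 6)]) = 3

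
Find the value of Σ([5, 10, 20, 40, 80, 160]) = 315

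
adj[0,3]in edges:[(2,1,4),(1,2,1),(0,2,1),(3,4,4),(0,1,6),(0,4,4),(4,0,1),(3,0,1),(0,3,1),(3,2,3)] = 1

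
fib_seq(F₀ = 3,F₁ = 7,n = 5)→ F_2 = F_1 + F_0 = 10
F_3 = F_2 + F_1 = 17
F_4 = F_3 + F_2 = 27
= [3, 7, 10, 17, 27]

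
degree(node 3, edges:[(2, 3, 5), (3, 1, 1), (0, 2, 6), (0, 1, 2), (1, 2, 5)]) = incident: (2,3), (3,1)
= 2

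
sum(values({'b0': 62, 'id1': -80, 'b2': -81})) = 62 + (-80) + (-81)
= -99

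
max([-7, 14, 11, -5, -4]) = 14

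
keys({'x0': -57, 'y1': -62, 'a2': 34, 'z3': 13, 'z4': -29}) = ['x0', 'y1', 'a2', 'z3', 'z4']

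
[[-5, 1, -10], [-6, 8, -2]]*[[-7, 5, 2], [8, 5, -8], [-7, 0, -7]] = [[113, -20, 52], [120, 10, -62]]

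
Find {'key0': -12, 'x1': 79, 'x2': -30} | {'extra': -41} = {'key0': -12, 'x1': 79, 'x2': -30, 'extra': -41}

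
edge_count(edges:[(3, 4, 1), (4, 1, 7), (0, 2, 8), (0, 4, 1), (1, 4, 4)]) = 5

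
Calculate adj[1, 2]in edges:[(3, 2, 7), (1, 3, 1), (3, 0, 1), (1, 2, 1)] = 1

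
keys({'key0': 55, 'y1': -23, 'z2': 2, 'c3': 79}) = ['key0', 'y1', 'z2', 'c3']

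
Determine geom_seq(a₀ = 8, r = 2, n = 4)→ [8, 16, 32, 64]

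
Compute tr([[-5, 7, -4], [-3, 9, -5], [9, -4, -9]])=-5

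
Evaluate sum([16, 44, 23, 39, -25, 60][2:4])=62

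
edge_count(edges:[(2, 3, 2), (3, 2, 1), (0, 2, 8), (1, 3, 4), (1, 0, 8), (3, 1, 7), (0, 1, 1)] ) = 7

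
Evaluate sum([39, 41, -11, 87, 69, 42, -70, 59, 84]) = 340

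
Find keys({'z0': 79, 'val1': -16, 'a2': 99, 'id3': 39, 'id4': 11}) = ['z0', 'val1', 'a2', 'id3', 'id4']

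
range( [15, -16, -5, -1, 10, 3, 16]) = 32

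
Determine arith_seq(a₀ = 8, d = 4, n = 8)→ a_0 = 8 + 0*4 = 8
a_1 = 8 + 1*4 = 12
a_2 = 8 + 2*4 = 16
...
= [8, 12, 16, 20, 24, 28, 32, 36]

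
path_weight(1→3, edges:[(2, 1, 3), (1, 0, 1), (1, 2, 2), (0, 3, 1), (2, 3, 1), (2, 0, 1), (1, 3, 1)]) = 1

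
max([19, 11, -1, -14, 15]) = 19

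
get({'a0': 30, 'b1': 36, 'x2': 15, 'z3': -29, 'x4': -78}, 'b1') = 36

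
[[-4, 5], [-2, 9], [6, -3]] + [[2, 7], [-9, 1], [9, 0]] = [[-2, 12], [-11, 10], [15, -3]]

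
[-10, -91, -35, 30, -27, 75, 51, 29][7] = 29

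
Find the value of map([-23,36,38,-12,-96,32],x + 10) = [-13, 46, 48, -2, -86, 42]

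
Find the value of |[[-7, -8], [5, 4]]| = (-7)*(4) - (-8)*(5)
= 12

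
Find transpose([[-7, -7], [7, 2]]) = [[-7, 7], [-7, 2]]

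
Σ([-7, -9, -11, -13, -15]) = -55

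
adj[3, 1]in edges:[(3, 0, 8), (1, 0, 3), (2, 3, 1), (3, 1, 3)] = 3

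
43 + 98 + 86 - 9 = 218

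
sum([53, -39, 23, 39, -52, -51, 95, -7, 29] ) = 53 + (-39) + 23 + 39 + (-52) + (-51) + 95 + (-7) + 29
= 90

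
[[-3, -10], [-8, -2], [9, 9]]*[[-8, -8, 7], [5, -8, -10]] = C[0][0] = (-3)*(-8) + (-10)*(5) = -26
C[0][1] = (-3)*(-8) + (-10)*(-8) = 104
C[0][2] = (-3)*(7) + (-10)*(-10) = 79
C[1][0] = (-8)*(-8) + (-2)*(5) = 54
C[1][1] = (-8)*(-8) + (-2)*(-8) = 80
C[1][2] = (-8)*(7) + (-2)*(-10) = -36
... (3 more cells)
= [[-26, 104, 79], [54, 80, -36], [-27, -144, -27]]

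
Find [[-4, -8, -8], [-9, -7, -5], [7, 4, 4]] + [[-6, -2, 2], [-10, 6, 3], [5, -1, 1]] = [[-10, -10, -6], [-19, -1, -2], [12, 3, 5]]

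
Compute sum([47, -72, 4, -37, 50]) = -8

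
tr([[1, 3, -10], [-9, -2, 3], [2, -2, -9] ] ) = diagonal: 1 + (-2) + (-9)
= -10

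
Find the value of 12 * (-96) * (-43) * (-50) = -2476800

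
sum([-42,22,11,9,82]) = 82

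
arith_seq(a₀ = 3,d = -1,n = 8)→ [3, 2, 1, 0, -1, -2, -3, -4]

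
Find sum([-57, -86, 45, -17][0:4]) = -115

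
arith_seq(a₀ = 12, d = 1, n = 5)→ [12, 13, 14, 15, 16]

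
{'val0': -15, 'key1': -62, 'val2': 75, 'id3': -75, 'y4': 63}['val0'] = -15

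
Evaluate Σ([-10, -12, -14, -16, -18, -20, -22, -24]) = -136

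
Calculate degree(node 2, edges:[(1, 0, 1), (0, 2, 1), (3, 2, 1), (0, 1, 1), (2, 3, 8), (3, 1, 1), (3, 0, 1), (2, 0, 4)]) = incident: (0,2), (3,2), (2,3), (2,0)
= 4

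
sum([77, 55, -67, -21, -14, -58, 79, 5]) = 56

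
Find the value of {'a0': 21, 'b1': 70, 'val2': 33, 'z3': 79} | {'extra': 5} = {'a0': 21, 'b1': 70, 'val2': 33, 'z3': 79, 'extra': 5}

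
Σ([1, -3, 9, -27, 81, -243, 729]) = 1 + -3 + 9 + -27 + 81 + -243 + 729
= 547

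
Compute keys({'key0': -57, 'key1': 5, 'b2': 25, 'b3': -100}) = ['key0', 'key1', 'b2', 'b3']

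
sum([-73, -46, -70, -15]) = (-73) + (-46) + (-70) + (-15)
= -204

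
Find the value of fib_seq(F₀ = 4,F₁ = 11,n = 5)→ F_2 = F_1 + F_0 = 15
F_3 = F_2 + F_1 = 26
F_4 = F_3 + F_2 = 41
= [4, 11, 15, 26, 41]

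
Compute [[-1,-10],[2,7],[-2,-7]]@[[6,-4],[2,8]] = [[-26, -76], [26, 48], [-26, -48]]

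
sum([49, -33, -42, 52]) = 49 + (-33) + (-42) + 52
= 26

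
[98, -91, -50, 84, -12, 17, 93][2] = -50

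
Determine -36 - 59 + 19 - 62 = -138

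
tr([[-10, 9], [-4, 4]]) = diagonal: (-10) + 4
= -6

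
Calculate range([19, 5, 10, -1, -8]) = 27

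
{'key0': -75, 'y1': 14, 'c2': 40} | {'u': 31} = {'key0': -75, 'y1': 14, 'c2': 40, 'u': 31}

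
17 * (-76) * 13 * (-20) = 335920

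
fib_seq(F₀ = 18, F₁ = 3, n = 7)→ F_2 = F_1 + F_0 = 21
F_3 = F_2 + F_1 = 24
F_4 = F_3 + F_2 = 45
...
= [18, 3, 21, 24, 45, 69, 114]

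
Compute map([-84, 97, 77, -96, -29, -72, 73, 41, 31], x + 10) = [-74, 107, 87, -86, -19, -62, 83, 51, 41]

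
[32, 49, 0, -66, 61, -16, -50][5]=-16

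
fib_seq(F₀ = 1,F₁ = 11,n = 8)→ F_2 = F_1 + F_0 = 12
F_3 = F_2 + F_1 = 23
F_4 = F_3 + F_2 = 35
...
= [1, 11, 12, 23, 35, 58, 93, 151]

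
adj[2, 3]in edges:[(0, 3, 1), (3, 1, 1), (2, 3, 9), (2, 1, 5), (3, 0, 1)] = 9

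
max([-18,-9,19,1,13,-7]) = 19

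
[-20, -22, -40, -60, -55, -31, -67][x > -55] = keep x where x > -55: -20✓, -22✓, -40✓, -60✗, -55✗, -31✓, -67✗
= [-20, -22, -40, -31]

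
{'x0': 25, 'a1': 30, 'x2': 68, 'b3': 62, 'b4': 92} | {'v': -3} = {'x0': 25, 'a1': 30, 'x2': 68, 'b3': 62, 'b4': 92, 'v': -3}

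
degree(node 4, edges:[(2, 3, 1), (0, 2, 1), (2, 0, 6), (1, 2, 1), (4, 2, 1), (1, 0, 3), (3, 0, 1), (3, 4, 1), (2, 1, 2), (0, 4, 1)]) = 3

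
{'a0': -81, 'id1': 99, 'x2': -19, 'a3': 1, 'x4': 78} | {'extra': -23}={'a0': -81, 'id1': 99, 'x2': -19, 'a3': 1, 'x4': 78, 'extra': -23}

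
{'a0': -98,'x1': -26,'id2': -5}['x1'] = -26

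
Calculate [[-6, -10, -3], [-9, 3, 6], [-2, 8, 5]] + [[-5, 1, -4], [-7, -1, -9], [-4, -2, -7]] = [[-11, -9, -7], [-16, 2, -3], [-6, 6, -2]]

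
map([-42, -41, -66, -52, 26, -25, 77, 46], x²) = (-42)²=1764, (-41)²=1681, (-66)²=4356, (-52)²=2704, (26)²=676, (-25)²=625, (77)²=5929, (46)²=2116
= [1764, 1681, 4356, 2704, 676, 625, 5929, 2116]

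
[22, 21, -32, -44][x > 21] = [22]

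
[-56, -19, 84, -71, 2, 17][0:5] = [-56, -19, 84, -71, 2]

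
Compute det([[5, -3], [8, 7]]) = 59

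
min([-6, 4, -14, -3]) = -14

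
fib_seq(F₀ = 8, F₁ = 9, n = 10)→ [8, 9, 17, 26, 43, 69, 112, 181, 293, 474]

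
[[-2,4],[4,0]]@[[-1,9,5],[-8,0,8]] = [[-30, -18, 22], [-4, 36, 20]]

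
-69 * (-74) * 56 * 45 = 12867120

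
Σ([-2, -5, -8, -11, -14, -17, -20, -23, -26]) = (-2) + (-5) + (-8) + (-11) + (-14) + (-17) + (-20) + (-23) + (-26)
= -126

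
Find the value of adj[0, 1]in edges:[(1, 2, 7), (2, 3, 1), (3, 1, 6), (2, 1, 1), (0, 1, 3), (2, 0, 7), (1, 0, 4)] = 3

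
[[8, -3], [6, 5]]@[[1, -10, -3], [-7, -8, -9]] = C[0][0] = (8)*(1) + (-3)*(-7) = 29
C[0][1] = (8)*(-10) + (-3)*(-8) = -56
C[0][2] = (8)*(-3) + (-3)*(-9) = 3
C[1][0] = (6)*(1) + (5)*(-7) = -29
C[1][1] = (6)*(-10) + (5)*(-8) = -100
C[1][2] = (6)*(-3) + (5)*(-9) = -63
= [[29, -56, 3], [-29, -100, -63]]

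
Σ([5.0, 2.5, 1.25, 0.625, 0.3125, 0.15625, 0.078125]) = 5.0 + 2.5 + 1.25 + 0.625 + 0.3125 + 0.15625 + 0.078125
= 9.921875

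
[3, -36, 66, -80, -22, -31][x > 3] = keep x where x > 3: 3✗, -36✗, 66✓, -80✗, -22✗, -31✗
= [66]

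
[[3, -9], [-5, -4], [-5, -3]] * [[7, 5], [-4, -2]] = C[0][0] = (3)*(7) + (-9)*(-4) = 57
C[0][1] = (3)*(5) + (-9)*(-2) = 33
C[1][0] = (-5)*(7) + (-4)*(-4) = -19
C[1][1] = (-5)*(5) + (-4)*(-2) = -17
C[2][0] = (-5)*(7) + (-3)*(-4) = -23
C[2][1] = (-5)*(5) + (-3)*(-2) = -19
= [[57, 33], [-19, -17], [-23, -19]]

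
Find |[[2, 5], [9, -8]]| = (2)*(-8) - (5)*(9)
= -61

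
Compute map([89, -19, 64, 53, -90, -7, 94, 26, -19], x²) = [7921, 361, 4096, 2809, 8100, 49, 8836, 676, 361]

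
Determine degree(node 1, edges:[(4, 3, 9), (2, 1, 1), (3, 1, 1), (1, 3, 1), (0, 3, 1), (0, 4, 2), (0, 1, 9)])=4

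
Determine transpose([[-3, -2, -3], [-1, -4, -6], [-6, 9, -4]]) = [[-3, -1, -6], [-2, -4, 9], [-3, -6, -4]]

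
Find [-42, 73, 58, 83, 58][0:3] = [-42, 73, 58]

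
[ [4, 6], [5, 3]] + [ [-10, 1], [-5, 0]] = [[-6, 7], [0, 3]]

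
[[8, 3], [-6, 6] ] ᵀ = [[8, -6], [3, 6]]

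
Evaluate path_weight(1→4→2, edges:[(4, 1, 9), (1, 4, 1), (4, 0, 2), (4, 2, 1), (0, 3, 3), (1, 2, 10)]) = w(1→4)=1 + w(4→2)=1
= 2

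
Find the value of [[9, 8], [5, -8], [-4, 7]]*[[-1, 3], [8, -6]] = C[0][0] = (9)*(-1) + (8)*(8) = 55
C[0][1] = (9)*(3) + (8)*(-6) = -21
C[1][0] = (5)*(-1) + (-8)*(8) = -69
C[1][1] = (5)*(3) + (-8)*(-6) = 63
C[2][0] = (-4)*(-1) + (7)*(8) = 60
C[2][1] = (-4)*(3) + (7)*(-6) = -54
= [[55, -21], [-69, 63], [60, -54]]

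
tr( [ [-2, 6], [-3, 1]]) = diagonal: (-2) + 1
= -1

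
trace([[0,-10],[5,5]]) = diagonal: 0 + 5
= 5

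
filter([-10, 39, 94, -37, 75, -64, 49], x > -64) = [-10, 39, 94, -37, 75, 49]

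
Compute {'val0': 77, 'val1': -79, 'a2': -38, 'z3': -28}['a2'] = -38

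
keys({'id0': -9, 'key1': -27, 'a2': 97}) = ['id0', 'key1', 'a2']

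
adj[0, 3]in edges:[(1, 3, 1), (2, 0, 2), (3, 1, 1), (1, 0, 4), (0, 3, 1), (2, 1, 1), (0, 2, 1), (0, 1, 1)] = 1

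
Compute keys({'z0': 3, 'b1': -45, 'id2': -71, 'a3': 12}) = ['z0', 'b1', 'id2', 'a3']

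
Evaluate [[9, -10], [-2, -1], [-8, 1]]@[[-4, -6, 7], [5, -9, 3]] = [[-86, 36, 33], [3, 21, -17], [37, 39, -53]]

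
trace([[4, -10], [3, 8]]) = 12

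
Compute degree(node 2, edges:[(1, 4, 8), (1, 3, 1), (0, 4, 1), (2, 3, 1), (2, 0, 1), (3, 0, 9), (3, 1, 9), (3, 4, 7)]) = incident: (2,3), (2,0)
= 2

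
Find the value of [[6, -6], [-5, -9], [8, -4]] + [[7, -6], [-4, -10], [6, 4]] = [[13, -12], [-9, -19], [14, 0]]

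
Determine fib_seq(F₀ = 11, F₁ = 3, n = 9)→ F_2 = F_1 + F_0 = 14
F_3 = F_2 + F_1 = 17
F_4 = F_3 + F_2 = 31
...
= [11, 3, 14, 17, 31, 48, 79, 127, 206]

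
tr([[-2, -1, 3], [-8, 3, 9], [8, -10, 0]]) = diagonal: (-2) + 3 + 0
= 1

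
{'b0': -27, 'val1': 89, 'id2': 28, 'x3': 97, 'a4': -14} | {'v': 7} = {'b0': -27, 'val1': 89, 'id2': 28, 'x3': 97, 'a4': -14, 'v': 7}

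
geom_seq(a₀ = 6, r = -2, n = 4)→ a_0 = 6*(-2)^0 = 6
a_1 = 6*(-2)^1 = -12
a_2 = 6*(-2)^2 = 24
...
= [6, -12, 24, -48]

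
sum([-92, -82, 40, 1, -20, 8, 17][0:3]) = -134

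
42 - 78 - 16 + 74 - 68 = -46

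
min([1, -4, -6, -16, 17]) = -16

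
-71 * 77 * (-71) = 388157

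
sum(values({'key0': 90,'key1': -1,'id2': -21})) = 90 + (-1) + (-21)
= 68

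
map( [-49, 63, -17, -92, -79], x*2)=-49*2=-98, 63*2=126, -17*2=-34, -92*2=-184, -79*2=-158
= [-98, 126, -34, -184, -158]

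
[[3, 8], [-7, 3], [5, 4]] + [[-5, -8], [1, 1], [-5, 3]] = [[-2, 0], [-6, 4], [0, 7]]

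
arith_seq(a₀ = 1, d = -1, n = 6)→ [1, 0, -1, -2, -3, -4]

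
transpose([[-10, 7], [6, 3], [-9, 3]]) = [[-10, 6, -9], [7, 3, 3]]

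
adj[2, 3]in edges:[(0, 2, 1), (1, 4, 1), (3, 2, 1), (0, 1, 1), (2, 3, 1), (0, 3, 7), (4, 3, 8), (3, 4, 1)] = 1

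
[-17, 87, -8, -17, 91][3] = -17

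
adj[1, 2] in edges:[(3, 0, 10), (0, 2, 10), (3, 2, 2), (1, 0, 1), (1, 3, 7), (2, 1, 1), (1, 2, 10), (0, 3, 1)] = 10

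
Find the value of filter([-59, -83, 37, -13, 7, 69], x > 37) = [69]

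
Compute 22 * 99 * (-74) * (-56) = 9025632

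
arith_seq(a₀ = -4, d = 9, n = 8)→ a_0 = -4 + 0*9 = -4
a_1 = -4 + 1*9 = 5
a_2 = -4 + 2*9 = 14
...
= [-4, 5, 14, 23, 32, 41, 50, 59]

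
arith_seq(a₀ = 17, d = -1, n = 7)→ a_0 = 17 + 0*-1 = 17
a_1 = 17 + 1*-1 = 16
a_2 = 17 + 2*-1 = 15
...
= [17, 16, 15, 14, 13, 12, 11]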